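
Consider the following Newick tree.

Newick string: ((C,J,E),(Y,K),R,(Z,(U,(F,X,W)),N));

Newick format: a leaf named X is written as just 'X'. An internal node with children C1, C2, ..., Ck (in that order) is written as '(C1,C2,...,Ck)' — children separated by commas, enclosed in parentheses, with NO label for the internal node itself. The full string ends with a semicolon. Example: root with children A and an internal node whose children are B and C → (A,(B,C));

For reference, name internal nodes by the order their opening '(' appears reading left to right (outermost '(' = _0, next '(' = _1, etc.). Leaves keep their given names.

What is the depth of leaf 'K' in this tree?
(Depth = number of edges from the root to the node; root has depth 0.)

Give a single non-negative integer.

Newick: ((C,J,E),(Y,K),R,(Z,(U,(F,X,W)),N));
Naming internals by '(' encounter order: outermost '(' = _0, next = _1, ...
Query node: K
Path from root: _0 -> _2 -> K
Depth of K: 2 (number of edges from root)

Answer: 2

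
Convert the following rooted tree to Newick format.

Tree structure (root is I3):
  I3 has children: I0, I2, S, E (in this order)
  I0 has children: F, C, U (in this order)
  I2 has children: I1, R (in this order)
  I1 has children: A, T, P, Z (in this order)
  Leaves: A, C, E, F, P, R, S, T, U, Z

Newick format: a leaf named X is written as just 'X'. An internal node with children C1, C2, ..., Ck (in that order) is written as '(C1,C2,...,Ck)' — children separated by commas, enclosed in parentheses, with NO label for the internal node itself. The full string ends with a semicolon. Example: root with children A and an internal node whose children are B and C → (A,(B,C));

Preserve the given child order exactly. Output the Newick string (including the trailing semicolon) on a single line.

Answer: ((F,C,U),((A,T,P,Z),R),S,E);

Derivation:
internal I3 with children ['I0', 'I2', 'S', 'E']
  internal I0 with children ['F', 'C', 'U']
    leaf 'F' → 'F'
    leaf 'C' → 'C'
    leaf 'U' → 'U'
  → '(F,C,U)'
  internal I2 with children ['I1', 'R']
    internal I1 with children ['A', 'T', 'P', 'Z']
      leaf 'A' → 'A'
      leaf 'T' → 'T'
      leaf 'P' → 'P'
      leaf 'Z' → 'Z'
    → '(A,T,P,Z)'
    leaf 'R' → 'R'
  → '((A,T,P,Z),R)'
  leaf 'S' → 'S'
  leaf 'E' → 'E'
→ '((F,C,U),((A,T,P,Z),R),S,E)'
Final: ((F,C,U),((A,T,P,Z),R),S,E);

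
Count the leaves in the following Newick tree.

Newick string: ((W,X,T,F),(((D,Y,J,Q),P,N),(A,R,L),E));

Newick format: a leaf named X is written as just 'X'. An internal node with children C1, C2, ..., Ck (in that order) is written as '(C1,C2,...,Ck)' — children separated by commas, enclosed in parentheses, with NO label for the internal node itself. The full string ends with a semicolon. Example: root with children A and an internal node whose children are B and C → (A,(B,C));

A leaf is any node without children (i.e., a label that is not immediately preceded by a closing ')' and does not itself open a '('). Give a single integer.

Newick: ((W,X,T,F),(((D,Y,J,Q),P,N),(A,R,L),E));
Scan left-to-right; a leaf is any maximal label run not followed by '(':
  pos 2: leaf 'W' → count = 1
  pos 4: leaf 'X' → count = 2
  pos 6: leaf 'T' → count = 3
  pos 8: leaf 'F' → count = 4
  pos 14: leaf 'D' → count = 5
  pos 16: leaf 'Y' → count = 6
  pos 18: leaf 'J' → count = 7
  pos 20: leaf 'Q' → count = 8
  pos 23: leaf 'P' → count = 9
  pos 25: leaf 'N' → count = 10
  pos 29: leaf 'A' → count = 11
  pos 31: leaf 'R' → count = 12
  pos 33: leaf 'L' → count = 13
  pos 36: leaf 'E' → count = 14
Total leaves: 14

Answer: 14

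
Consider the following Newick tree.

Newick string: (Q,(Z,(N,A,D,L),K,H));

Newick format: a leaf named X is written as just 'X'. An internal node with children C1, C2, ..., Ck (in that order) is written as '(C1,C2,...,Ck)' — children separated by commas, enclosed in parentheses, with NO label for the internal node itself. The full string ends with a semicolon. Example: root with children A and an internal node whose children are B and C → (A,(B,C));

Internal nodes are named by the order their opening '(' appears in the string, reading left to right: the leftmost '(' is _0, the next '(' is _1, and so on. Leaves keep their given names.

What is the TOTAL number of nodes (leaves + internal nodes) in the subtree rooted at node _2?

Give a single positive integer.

Newick: (Q,(Z,(N,A,D,L),K,H));
Locate _2: it is the '(' at position 6 (the 3rd '(' reading left to right).
Query: subtree rooted at _2
_2: subtree_size = 1 + 4
  N: subtree_size = 1 + 0
  A: subtree_size = 1 + 0
  D: subtree_size = 1 + 0
  L: subtree_size = 1 + 0
Total subtree size of _2: 5

Answer: 5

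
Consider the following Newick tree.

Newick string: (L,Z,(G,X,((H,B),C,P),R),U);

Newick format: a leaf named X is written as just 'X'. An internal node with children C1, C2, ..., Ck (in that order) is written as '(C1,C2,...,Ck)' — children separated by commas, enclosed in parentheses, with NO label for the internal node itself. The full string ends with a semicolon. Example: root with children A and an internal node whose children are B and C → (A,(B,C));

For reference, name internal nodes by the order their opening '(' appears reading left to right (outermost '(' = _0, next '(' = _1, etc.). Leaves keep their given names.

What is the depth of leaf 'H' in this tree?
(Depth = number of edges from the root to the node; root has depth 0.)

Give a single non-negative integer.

Answer: 4

Derivation:
Newick: (L,Z,(G,X,((H,B),C,P),R),U);
Naming internals by '(' encounter order: outermost '(' = _0, next = _1, ...
Query node: H
Path from root: _0 -> _1 -> _2 -> _3 -> H
Depth of H: 4 (number of edges from root)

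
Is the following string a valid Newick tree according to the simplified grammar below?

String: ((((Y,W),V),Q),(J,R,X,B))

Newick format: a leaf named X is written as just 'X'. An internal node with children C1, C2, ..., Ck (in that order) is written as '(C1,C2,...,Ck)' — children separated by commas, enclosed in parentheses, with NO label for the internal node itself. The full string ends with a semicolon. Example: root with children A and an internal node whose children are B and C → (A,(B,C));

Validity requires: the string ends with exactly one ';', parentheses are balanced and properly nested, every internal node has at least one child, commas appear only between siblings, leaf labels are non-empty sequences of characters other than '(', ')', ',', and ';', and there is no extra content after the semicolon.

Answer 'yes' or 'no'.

Answer: no

Derivation:
Input: ((((Y,W),V),Q),(J,R,X,B))
Paren balance: 5 '(' vs 5 ')' OK
Ends with single ';': False
Full parse: FAILS (must end with ;)
Valid: False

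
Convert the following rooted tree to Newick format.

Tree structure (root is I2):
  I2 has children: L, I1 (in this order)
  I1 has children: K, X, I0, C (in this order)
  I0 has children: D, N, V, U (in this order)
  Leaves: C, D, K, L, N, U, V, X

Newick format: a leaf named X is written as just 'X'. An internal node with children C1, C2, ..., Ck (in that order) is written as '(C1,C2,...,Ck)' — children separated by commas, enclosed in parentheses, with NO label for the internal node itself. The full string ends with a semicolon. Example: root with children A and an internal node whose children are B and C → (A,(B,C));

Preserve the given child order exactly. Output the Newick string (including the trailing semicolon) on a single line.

internal I2 with children ['L', 'I1']
  leaf 'L' → 'L'
  internal I1 with children ['K', 'X', 'I0', 'C']
    leaf 'K' → 'K'
    leaf 'X' → 'X'
    internal I0 with children ['D', 'N', 'V', 'U']
      leaf 'D' → 'D'
      leaf 'N' → 'N'
      leaf 'V' → 'V'
      leaf 'U' → 'U'
    → '(D,N,V,U)'
    leaf 'C' → 'C'
  → '(K,X,(D,N,V,U),C)'
→ '(L,(K,X,(D,N,V,U),C))'
Final: (L,(K,X,(D,N,V,U),C));

Answer: (L,(K,X,(D,N,V,U),C));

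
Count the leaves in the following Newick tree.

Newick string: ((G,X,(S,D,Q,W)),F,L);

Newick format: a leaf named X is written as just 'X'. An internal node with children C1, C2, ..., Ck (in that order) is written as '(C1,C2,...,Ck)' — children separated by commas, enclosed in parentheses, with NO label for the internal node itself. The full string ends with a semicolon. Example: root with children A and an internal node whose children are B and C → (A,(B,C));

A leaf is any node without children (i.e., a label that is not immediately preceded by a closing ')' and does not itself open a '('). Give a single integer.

Answer: 8

Derivation:
Newick: ((G,X,(S,D,Q,W)),F,L);
Scan left-to-right; a leaf is any maximal label run not followed by '(':
  pos 2: leaf 'G' → count = 1
  pos 4: leaf 'X' → count = 2
  pos 7: leaf 'S' → count = 3
  pos 9: leaf 'D' → count = 4
  pos 11: leaf 'Q' → count = 5
  pos 13: leaf 'W' → count = 6
  pos 17: leaf 'F' → count = 7
  pos 19: leaf 'L' → count = 8
Total leaves: 8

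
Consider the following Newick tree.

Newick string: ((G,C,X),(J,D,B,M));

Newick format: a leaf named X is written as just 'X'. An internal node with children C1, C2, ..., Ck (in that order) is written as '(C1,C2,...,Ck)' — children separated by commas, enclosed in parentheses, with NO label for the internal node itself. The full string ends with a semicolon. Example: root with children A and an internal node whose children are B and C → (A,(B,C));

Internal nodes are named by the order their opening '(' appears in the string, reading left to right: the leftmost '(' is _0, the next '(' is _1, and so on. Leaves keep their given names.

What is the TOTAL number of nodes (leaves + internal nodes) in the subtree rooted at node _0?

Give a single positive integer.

Answer: 10

Derivation:
Newick: ((G,C,X),(J,D,B,M));
Locate _0: it is the '(' at position 0 (the 1st '(' reading left to right).
Query: subtree rooted at _0
_0: subtree_size = 1 + 9
  _1: subtree_size = 1 + 3
    G: subtree_size = 1 + 0
    C: subtree_size = 1 + 0
    X: subtree_size = 1 + 0
  _2: subtree_size = 1 + 4
    J: subtree_size = 1 + 0
    D: subtree_size = 1 + 0
    B: subtree_size = 1 + 0
    M: subtree_size = 1 + 0
Total subtree size of _0: 10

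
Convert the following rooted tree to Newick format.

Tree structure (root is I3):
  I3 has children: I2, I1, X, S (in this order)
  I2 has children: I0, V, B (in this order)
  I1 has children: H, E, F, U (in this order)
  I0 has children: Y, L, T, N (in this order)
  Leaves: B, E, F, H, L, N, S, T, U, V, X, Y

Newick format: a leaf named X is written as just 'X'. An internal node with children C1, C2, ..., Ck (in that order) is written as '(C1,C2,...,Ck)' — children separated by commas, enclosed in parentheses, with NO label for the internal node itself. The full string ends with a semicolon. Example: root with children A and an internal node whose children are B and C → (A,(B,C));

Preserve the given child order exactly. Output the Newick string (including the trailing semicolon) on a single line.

internal I3 with children ['I2', 'I1', 'X', 'S']
  internal I2 with children ['I0', 'V', 'B']
    internal I0 with children ['Y', 'L', 'T', 'N']
      leaf 'Y' → 'Y'
      leaf 'L' → 'L'
      leaf 'T' → 'T'
      leaf 'N' → 'N'
    → '(Y,L,T,N)'
    leaf 'V' → 'V'
    leaf 'B' → 'B'
  → '((Y,L,T,N),V,B)'
  internal I1 with children ['H', 'E', 'F', 'U']
    leaf 'H' → 'H'
    leaf 'E' → 'E'
    leaf 'F' → 'F'
    leaf 'U' → 'U'
  → '(H,E,F,U)'
  leaf 'X' → 'X'
  leaf 'S' → 'S'
→ '(((Y,L,T,N),V,B),(H,E,F,U),X,S)'
Final: (((Y,L,T,N),V,B),(H,E,F,U),X,S);

Answer: (((Y,L,T,N),V,B),(H,E,F,U),X,S);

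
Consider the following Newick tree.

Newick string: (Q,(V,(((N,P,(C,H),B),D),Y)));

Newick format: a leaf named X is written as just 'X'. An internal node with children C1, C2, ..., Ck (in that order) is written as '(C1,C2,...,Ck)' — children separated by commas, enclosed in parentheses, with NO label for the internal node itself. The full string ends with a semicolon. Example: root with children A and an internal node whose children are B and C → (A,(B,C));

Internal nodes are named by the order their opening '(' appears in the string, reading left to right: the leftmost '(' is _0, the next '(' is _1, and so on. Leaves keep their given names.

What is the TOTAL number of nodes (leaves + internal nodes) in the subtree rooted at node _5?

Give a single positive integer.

Answer: 3

Derivation:
Newick: (Q,(V,(((N,P,(C,H),B),D),Y)));
Locate _5: it is the '(' at position 13 (the 6th '(' reading left to right).
Query: subtree rooted at _5
_5: subtree_size = 1 + 2
  C: subtree_size = 1 + 0
  H: subtree_size = 1 + 0
Total subtree size of _5: 3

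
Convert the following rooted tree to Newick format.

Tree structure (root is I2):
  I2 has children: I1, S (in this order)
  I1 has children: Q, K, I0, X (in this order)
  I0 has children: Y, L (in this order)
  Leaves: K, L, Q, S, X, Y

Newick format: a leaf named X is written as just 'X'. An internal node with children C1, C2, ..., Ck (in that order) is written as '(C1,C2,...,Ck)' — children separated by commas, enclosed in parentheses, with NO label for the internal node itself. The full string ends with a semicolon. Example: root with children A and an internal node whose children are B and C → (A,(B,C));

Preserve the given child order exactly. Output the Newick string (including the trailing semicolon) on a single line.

internal I2 with children ['I1', 'S']
  internal I1 with children ['Q', 'K', 'I0', 'X']
    leaf 'Q' → 'Q'
    leaf 'K' → 'K'
    internal I0 with children ['Y', 'L']
      leaf 'Y' → 'Y'
      leaf 'L' → 'L'
    → '(Y,L)'
    leaf 'X' → 'X'
  → '(Q,K,(Y,L),X)'
  leaf 'S' → 'S'
→ '((Q,K,(Y,L),X),S)'
Final: ((Q,K,(Y,L),X),S);

Answer: ((Q,K,(Y,L),X),S);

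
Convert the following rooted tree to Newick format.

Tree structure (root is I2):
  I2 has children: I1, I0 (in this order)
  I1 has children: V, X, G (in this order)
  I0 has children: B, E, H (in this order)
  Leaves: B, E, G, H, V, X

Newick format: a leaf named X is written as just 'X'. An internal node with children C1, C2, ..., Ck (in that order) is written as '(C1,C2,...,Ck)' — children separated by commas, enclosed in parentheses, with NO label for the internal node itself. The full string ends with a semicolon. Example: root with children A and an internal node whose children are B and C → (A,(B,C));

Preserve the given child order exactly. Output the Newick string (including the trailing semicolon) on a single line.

internal I2 with children ['I1', 'I0']
  internal I1 with children ['V', 'X', 'G']
    leaf 'V' → 'V'
    leaf 'X' → 'X'
    leaf 'G' → 'G'
  → '(V,X,G)'
  internal I0 with children ['B', 'E', 'H']
    leaf 'B' → 'B'
    leaf 'E' → 'E'
    leaf 'H' → 'H'
  → '(B,E,H)'
→ '((V,X,G),(B,E,H))'
Final: ((V,X,G),(B,E,H));

Answer: ((V,X,G),(B,E,H));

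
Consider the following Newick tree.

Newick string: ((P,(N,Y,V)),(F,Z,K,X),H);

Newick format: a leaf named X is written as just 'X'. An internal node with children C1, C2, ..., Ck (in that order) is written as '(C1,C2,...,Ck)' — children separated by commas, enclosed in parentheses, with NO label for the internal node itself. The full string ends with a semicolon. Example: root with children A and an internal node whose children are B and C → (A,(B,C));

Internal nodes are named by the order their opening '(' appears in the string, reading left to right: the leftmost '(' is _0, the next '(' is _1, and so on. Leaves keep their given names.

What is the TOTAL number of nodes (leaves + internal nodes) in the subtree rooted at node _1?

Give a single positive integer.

Newick: ((P,(N,Y,V)),(F,Z,K,X),H);
Locate _1: it is the '(' at position 1 (the 2nd '(' reading left to right).
Query: subtree rooted at _1
_1: subtree_size = 1 + 5
  P: subtree_size = 1 + 0
  _2: subtree_size = 1 + 3
    N: subtree_size = 1 + 0
    Y: subtree_size = 1 + 0
    V: subtree_size = 1 + 0
Total subtree size of _1: 6

Answer: 6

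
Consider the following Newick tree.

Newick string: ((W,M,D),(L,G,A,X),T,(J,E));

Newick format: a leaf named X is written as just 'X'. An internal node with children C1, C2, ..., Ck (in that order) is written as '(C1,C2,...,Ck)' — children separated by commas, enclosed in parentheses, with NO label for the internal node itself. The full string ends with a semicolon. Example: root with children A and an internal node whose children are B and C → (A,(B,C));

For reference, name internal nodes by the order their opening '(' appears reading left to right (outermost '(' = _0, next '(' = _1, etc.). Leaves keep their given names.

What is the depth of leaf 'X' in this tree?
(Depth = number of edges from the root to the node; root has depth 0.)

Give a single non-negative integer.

Newick: ((W,M,D),(L,G,A,X),T,(J,E));
Naming internals by '(' encounter order: outermost '(' = _0, next = _1, ...
Query node: X
Path from root: _0 -> _2 -> X
Depth of X: 2 (number of edges from root)

Answer: 2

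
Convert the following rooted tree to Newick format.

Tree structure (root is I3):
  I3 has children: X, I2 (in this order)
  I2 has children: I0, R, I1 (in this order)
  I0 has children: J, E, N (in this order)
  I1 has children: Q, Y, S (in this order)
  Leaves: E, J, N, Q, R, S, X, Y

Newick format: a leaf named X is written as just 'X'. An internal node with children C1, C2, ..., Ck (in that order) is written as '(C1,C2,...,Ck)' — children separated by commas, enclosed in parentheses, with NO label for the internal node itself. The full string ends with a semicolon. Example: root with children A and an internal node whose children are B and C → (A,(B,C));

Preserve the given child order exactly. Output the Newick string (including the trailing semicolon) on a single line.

internal I3 with children ['X', 'I2']
  leaf 'X' → 'X'
  internal I2 with children ['I0', 'R', 'I1']
    internal I0 with children ['J', 'E', 'N']
      leaf 'J' → 'J'
      leaf 'E' → 'E'
      leaf 'N' → 'N'
    → '(J,E,N)'
    leaf 'R' → 'R'
    internal I1 with children ['Q', 'Y', 'S']
      leaf 'Q' → 'Q'
      leaf 'Y' → 'Y'
      leaf 'S' → 'S'
    → '(Q,Y,S)'
  → '((J,E,N),R,(Q,Y,S))'
→ '(X,((J,E,N),R,(Q,Y,S)))'
Final: (X,((J,E,N),R,(Q,Y,S)));

Answer: (X,((J,E,N),R,(Q,Y,S)));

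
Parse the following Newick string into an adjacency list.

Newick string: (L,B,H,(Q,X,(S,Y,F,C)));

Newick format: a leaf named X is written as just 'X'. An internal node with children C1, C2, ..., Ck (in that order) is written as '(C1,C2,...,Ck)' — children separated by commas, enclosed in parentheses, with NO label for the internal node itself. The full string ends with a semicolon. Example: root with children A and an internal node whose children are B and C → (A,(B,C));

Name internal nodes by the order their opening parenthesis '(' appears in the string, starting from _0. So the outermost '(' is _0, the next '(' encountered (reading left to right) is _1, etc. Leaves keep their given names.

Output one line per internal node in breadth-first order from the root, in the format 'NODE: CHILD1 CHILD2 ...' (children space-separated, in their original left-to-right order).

Answer: _0: L B H _1
_1: Q X _2
_2: S Y F C

Derivation:
Input: (L,B,H,(Q,X,(S,Y,F,C)));
Scanning left-to-right, naming '(' by encounter order:
  pos 0: '(' -> open internal node _0 (depth 1)
  pos 7: '(' -> open internal node _1 (depth 2)
  pos 12: '(' -> open internal node _2 (depth 3)
  pos 20: ')' -> close internal node _2 (now at depth 2)
  pos 21: ')' -> close internal node _1 (now at depth 1)
  pos 22: ')' -> close internal node _0 (now at depth 0)
Total internal nodes: 3
BFS adjacency from root:
  _0: L B H _1
  _1: Q X _2
  _2: S Y F C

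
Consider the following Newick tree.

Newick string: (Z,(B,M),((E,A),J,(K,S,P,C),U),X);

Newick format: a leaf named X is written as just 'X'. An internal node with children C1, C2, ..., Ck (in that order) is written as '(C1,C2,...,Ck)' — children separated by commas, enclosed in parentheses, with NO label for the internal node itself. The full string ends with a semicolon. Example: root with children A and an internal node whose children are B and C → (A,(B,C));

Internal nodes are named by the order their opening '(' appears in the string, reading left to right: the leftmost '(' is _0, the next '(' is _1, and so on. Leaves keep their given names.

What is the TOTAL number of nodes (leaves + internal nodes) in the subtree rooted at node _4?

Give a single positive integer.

Answer: 5

Derivation:
Newick: (Z,(B,M),((E,A),J,(K,S,P,C),U),X);
Locate _4: it is the '(' at position 18 (the 5th '(' reading left to right).
Query: subtree rooted at _4
_4: subtree_size = 1 + 4
  K: subtree_size = 1 + 0
  S: subtree_size = 1 + 0
  P: subtree_size = 1 + 0
  C: subtree_size = 1 + 0
Total subtree size of _4: 5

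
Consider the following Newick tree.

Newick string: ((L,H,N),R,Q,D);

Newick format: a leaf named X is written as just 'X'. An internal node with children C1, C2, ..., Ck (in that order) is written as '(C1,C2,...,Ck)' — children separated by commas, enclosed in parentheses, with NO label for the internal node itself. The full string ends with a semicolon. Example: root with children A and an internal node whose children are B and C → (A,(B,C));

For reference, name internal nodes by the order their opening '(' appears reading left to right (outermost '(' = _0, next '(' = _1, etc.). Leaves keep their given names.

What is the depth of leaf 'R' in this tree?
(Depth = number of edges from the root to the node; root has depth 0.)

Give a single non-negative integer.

Newick: ((L,H,N),R,Q,D);
Naming internals by '(' encounter order: outermost '(' = _0, next = _1, ...
Query node: R
Path from root: _0 -> R
Depth of R: 1 (number of edges from root)

Answer: 1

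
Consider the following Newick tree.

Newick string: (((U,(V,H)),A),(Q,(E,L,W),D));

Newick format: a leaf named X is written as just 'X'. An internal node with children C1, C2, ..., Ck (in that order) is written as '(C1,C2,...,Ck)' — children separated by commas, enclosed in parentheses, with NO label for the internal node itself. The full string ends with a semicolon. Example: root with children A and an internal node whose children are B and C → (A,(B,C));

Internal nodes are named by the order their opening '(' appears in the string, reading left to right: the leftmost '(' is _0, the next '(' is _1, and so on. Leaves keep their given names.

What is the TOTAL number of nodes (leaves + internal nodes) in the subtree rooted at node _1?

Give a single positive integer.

Answer: 7

Derivation:
Newick: (((U,(V,H)),A),(Q,(E,L,W),D));
Locate _1: it is the '(' at position 1 (the 2nd '(' reading left to right).
Query: subtree rooted at _1
_1: subtree_size = 1 + 6
  _2: subtree_size = 1 + 4
    U: subtree_size = 1 + 0
    _3: subtree_size = 1 + 2
      V: subtree_size = 1 + 0
      H: subtree_size = 1 + 0
  A: subtree_size = 1 + 0
Total subtree size of _1: 7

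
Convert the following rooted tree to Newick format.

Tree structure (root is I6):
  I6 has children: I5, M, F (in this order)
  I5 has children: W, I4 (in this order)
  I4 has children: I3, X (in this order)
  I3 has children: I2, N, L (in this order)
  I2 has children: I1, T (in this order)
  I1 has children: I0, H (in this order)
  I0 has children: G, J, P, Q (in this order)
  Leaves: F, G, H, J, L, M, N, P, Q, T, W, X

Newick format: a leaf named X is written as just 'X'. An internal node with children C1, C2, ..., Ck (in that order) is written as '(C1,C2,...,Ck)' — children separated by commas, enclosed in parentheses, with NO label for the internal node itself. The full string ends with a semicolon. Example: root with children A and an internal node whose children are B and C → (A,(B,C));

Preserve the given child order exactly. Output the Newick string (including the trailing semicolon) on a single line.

internal I6 with children ['I5', 'M', 'F']
  internal I5 with children ['W', 'I4']
    leaf 'W' → 'W'
    internal I4 with children ['I3', 'X']
      internal I3 with children ['I2', 'N', 'L']
        internal I2 with children ['I1', 'T']
          internal I1 with children ['I0', 'H']
            internal I0 with children ['G', 'J', 'P', 'Q']
              leaf 'G' → 'G'
              leaf 'J' → 'J'
              leaf 'P' → 'P'
              leaf 'Q' → 'Q'
            → '(G,J,P,Q)'
            leaf 'H' → 'H'
          → '((G,J,P,Q),H)'
          leaf 'T' → 'T'
        → '(((G,J,P,Q),H),T)'
        leaf 'N' → 'N'
        leaf 'L' → 'L'
      → '((((G,J,P,Q),H),T),N,L)'
      leaf 'X' → 'X'
    → '(((((G,J,P,Q),H),T),N,L),X)'
  → '(W,(((((G,J,P,Q),H),T),N,L),X))'
  leaf 'M' → 'M'
  leaf 'F' → 'F'
→ '((W,(((((G,J,P,Q),H),T),N,L),X)),M,F)'
Final: ((W,(((((G,J,P,Q),H),T),N,L),X)),M,F);

Answer: ((W,(((((G,J,P,Q),H),T),N,L),X)),M,F);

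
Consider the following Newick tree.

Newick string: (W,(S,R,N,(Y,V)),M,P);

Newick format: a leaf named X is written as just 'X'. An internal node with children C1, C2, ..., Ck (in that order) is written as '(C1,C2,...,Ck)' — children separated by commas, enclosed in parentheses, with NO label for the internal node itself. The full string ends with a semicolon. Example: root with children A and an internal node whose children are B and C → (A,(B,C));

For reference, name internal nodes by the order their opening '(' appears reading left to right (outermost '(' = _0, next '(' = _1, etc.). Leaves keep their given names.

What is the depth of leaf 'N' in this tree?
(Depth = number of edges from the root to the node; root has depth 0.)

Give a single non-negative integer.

Newick: (W,(S,R,N,(Y,V)),M,P);
Naming internals by '(' encounter order: outermost '(' = _0, next = _1, ...
Query node: N
Path from root: _0 -> _1 -> N
Depth of N: 2 (number of edges from root)

Answer: 2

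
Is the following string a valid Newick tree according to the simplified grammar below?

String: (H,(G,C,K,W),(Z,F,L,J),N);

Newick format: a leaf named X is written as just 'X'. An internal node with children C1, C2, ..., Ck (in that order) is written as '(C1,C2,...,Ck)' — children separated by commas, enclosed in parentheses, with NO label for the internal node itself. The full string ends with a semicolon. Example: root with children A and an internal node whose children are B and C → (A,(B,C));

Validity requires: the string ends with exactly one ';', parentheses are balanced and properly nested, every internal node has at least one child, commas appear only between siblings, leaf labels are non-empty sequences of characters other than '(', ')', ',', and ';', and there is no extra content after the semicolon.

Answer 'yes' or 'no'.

Input: (H,(G,C,K,W),(Z,F,L,J),N);
Paren balance: 3 '(' vs 3 ')' OK
Ends with single ';': True
Full parse: OK
Valid: True

Answer: yes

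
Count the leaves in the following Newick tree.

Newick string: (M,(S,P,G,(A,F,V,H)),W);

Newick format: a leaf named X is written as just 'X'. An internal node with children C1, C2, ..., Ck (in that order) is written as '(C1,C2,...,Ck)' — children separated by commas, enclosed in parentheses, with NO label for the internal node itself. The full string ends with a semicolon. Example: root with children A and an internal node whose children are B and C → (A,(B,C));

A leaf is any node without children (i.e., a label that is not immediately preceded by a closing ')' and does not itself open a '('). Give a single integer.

Newick: (M,(S,P,G,(A,F,V,H)),W);
Scan left-to-right; a leaf is any maximal label run not followed by '(':
  pos 1: leaf 'M' → count = 1
  pos 4: leaf 'S' → count = 2
  pos 6: leaf 'P' → count = 3
  pos 8: leaf 'G' → count = 4
  pos 11: leaf 'A' → count = 5
  pos 13: leaf 'F' → count = 6
  pos 15: leaf 'V' → count = 7
  pos 17: leaf 'H' → count = 8
  pos 21: leaf 'W' → count = 9
Total leaves: 9

Answer: 9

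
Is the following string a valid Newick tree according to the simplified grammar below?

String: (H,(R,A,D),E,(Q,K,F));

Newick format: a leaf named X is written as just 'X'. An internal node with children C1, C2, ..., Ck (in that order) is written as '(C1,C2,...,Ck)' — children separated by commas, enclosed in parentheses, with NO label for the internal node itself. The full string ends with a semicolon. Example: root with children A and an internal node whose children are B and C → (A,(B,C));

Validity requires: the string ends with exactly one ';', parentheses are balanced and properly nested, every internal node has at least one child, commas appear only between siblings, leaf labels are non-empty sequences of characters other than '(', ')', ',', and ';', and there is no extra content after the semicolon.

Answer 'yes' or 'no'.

Input: (H,(R,A,D),E,(Q,K,F));
Paren balance: 3 '(' vs 3 ')' OK
Ends with single ';': True
Full parse: OK
Valid: True

Answer: yes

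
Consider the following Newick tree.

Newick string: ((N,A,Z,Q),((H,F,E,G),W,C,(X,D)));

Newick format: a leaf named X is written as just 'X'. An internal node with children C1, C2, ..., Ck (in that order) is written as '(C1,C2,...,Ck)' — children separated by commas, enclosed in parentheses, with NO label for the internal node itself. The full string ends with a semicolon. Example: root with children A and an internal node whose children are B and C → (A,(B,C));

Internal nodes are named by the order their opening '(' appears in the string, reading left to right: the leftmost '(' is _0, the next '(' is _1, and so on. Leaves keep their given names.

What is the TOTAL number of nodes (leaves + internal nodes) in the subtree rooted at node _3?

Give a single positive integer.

Newick: ((N,A,Z,Q),((H,F,E,G),W,C,(X,D)));
Locate _3: it is the '(' at position 12 (the 4th '(' reading left to right).
Query: subtree rooted at _3
_3: subtree_size = 1 + 4
  H: subtree_size = 1 + 0
  F: subtree_size = 1 + 0
  E: subtree_size = 1 + 0
  G: subtree_size = 1 + 0
Total subtree size of _3: 5

Answer: 5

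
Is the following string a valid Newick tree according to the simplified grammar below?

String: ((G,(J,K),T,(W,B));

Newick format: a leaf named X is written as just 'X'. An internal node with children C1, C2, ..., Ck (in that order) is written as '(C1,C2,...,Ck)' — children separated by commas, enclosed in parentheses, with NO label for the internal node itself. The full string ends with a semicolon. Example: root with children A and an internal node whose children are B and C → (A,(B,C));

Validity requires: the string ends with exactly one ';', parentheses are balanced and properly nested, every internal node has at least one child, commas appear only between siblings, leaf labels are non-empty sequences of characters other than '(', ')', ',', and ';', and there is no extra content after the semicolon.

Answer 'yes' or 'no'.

Input: ((G,(J,K),T,(W,B));
Paren balance: 4 '(' vs 3 ')' MISMATCH
Ends with single ';': True
Full parse: FAILS (expected , or ) at pos 18)
Valid: False

Answer: no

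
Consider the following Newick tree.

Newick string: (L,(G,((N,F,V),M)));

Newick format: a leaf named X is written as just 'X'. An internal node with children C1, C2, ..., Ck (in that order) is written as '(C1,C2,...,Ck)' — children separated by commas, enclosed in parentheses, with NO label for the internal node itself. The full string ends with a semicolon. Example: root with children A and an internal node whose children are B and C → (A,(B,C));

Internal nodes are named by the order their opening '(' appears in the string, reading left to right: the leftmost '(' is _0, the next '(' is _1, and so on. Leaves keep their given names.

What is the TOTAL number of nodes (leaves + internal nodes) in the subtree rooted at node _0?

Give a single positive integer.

Answer: 10

Derivation:
Newick: (L,(G,((N,F,V),M)));
Locate _0: it is the '(' at position 0 (the 1st '(' reading left to right).
Query: subtree rooted at _0
_0: subtree_size = 1 + 9
  L: subtree_size = 1 + 0
  _1: subtree_size = 1 + 7
    G: subtree_size = 1 + 0
    _2: subtree_size = 1 + 5
      _3: subtree_size = 1 + 3
        N: subtree_size = 1 + 0
        F: subtree_size = 1 + 0
        V: subtree_size = 1 + 0
      M: subtree_size = 1 + 0
Total subtree size of _0: 10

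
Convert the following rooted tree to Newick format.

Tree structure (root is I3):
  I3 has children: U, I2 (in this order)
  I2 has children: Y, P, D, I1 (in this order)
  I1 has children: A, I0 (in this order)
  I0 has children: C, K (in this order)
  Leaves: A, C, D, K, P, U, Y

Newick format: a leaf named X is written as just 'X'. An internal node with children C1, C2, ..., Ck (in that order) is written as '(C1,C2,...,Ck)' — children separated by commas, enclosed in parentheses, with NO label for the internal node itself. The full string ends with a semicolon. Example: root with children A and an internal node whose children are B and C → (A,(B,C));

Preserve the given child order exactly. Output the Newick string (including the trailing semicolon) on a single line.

internal I3 with children ['U', 'I2']
  leaf 'U' → 'U'
  internal I2 with children ['Y', 'P', 'D', 'I1']
    leaf 'Y' → 'Y'
    leaf 'P' → 'P'
    leaf 'D' → 'D'
    internal I1 with children ['A', 'I0']
      leaf 'A' → 'A'
      internal I0 with children ['C', 'K']
        leaf 'C' → 'C'
        leaf 'K' → 'K'
      → '(C,K)'
    → '(A,(C,K))'
  → '(Y,P,D,(A,(C,K)))'
→ '(U,(Y,P,D,(A,(C,K))))'
Final: (U,(Y,P,D,(A,(C,K))));

Answer: (U,(Y,P,D,(A,(C,K))));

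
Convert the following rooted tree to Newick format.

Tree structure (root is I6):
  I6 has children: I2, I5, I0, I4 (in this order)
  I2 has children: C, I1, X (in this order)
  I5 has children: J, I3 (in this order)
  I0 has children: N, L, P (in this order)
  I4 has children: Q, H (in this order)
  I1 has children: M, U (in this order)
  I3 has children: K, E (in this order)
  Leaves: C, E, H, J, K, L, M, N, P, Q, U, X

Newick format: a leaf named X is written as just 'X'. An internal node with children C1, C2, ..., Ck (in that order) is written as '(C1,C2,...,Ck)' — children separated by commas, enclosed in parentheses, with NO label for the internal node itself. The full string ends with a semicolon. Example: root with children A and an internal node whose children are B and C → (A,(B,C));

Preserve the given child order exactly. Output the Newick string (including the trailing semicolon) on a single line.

Answer: ((C,(M,U),X),(J,(K,E)),(N,L,P),(Q,H));

Derivation:
internal I6 with children ['I2', 'I5', 'I0', 'I4']
  internal I2 with children ['C', 'I1', 'X']
    leaf 'C' → 'C'
    internal I1 with children ['M', 'U']
      leaf 'M' → 'M'
      leaf 'U' → 'U'
    → '(M,U)'
    leaf 'X' → 'X'
  → '(C,(M,U),X)'
  internal I5 with children ['J', 'I3']
    leaf 'J' → 'J'
    internal I3 with children ['K', 'E']
      leaf 'K' → 'K'
      leaf 'E' → 'E'
    → '(K,E)'
  → '(J,(K,E))'
  internal I0 with children ['N', 'L', 'P']
    leaf 'N' → 'N'
    leaf 'L' → 'L'
    leaf 'P' → 'P'
  → '(N,L,P)'
  internal I4 with children ['Q', 'H']
    leaf 'Q' → 'Q'
    leaf 'H' → 'H'
  → '(Q,H)'
→ '((C,(M,U),X),(J,(K,E)),(N,L,P),(Q,H))'
Final: ((C,(M,U),X),(J,(K,E)),(N,L,P),(Q,H));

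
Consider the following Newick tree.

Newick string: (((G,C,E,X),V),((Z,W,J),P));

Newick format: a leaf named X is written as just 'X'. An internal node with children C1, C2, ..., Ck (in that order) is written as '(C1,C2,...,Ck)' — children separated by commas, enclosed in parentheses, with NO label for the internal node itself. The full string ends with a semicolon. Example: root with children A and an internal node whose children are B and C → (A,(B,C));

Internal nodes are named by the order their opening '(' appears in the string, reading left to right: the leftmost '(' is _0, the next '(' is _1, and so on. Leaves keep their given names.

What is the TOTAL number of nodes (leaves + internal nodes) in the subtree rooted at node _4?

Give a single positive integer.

Answer: 4

Derivation:
Newick: (((G,C,E,X),V),((Z,W,J),P));
Locate _4: it is the '(' at position 16 (the 5th '(' reading left to right).
Query: subtree rooted at _4
_4: subtree_size = 1 + 3
  Z: subtree_size = 1 + 0
  W: subtree_size = 1 + 0
  J: subtree_size = 1 + 0
Total subtree size of _4: 4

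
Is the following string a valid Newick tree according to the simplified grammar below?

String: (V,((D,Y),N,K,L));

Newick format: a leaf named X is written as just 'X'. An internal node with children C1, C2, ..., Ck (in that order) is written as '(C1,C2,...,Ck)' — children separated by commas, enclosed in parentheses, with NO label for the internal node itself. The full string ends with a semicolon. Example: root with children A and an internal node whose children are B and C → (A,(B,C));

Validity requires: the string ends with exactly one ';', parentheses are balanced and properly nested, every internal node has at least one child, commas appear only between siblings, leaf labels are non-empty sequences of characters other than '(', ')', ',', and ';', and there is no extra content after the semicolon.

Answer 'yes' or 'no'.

Answer: yes

Derivation:
Input: (V,((D,Y),N,K,L));
Paren balance: 3 '(' vs 3 ')' OK
Ends with single ';': True
Full parse: OK
Valid: True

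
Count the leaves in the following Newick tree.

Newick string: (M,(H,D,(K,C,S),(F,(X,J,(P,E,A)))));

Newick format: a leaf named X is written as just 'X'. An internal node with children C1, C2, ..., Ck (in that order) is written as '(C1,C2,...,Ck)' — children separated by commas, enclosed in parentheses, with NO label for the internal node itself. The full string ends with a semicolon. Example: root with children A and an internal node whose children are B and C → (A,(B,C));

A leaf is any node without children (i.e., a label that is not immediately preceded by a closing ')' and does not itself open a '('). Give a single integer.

Answer: 12

Derivation:
Newick: (M,(H,D,(K,C,S),(F,(X,J,(P,E,A)))));
Scan left-to-right; a leaf is any maximal label run not followed by '(':
  pos 1: leaf 'M' → count = 1
  pos 4: leaf 'H' → count = 2
  pos 6: leaf 'D' → count = 3
  pos 9: leaf 'K' → count = 4
  pos 11: leaf 'C' → count = 5
  pos 13: leaf 'S' → count = 6
  pos 17: leaf 'F' → count = 7
  pos 20: leaf 'X' → count = 8
  pos 22: leaf 'J' → count = 9
  pos 25: leaf 'P' → count = 10
  pos 27: leaf 'E' → count = 11
  pos 29: leaf 'A' → count = 12
Total leaves: 12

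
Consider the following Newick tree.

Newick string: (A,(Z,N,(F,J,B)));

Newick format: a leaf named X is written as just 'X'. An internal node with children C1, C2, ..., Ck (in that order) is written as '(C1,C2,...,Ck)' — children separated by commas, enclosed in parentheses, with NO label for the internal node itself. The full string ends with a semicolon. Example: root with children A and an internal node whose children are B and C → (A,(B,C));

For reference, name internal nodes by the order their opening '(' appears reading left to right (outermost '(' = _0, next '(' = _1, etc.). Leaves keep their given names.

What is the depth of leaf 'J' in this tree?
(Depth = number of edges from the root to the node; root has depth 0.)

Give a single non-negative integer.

Answer: 3

Derivation:
Newick: (A,(Z,N,(F,J,B)));
Naming internals by '(' encounter order: outermost '(' = _0, next = _1, ...
Query node: J
Path from root: _0 -> _1 -> _2 -> J
Depth of J: 3 (number of edges from root)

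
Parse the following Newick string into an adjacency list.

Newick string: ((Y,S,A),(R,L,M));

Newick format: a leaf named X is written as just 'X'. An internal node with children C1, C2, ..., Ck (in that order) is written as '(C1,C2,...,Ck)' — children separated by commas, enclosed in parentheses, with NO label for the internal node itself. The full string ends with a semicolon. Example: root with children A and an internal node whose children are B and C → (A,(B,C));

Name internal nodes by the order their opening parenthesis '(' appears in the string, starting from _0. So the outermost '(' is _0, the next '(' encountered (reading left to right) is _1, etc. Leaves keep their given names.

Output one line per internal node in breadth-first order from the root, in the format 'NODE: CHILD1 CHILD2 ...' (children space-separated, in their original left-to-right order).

Answer: _0: _1 _2
_1: Y S A
_2: R L M

Derivation:
Input: ((Y,S,A),(R,L,M));
Scanning left-to-right, naming '(' by encounter order:
  pos 0: '(' -> open internal node _0 (depth 1)
  pos 1: '(' -> open internal node _1 (depth 2)
  pos 7: ')' -> close internal node _1 (now at depth 1)
  pos 9: '(' -> open internal node _2 (depth 2)
  pos 15: ')' -> close internal node _2 (now at depth 1)
  pos 16: ')' -> close internal node _0 (now at depth 0)
Total internal nodes: 3
BFS adjacency from root:
  _0: _1 _2
  _1: Y S A
  _2: R L M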